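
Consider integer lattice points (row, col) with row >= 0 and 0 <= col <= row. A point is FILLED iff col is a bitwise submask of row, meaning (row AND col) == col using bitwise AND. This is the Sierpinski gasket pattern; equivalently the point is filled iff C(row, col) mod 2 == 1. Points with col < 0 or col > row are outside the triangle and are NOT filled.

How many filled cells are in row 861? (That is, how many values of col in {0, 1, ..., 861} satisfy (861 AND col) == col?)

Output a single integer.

861 in binary = 1101011101
popcount(861) = number of 1-bits in 1101011101 = 7
A col c satisfies (861 AND c) == c iff every set bit of c is also set in 861; each of the 7 set bits of 861 can independently be on or off in c.
count = 2^7 = 128

Answer: 128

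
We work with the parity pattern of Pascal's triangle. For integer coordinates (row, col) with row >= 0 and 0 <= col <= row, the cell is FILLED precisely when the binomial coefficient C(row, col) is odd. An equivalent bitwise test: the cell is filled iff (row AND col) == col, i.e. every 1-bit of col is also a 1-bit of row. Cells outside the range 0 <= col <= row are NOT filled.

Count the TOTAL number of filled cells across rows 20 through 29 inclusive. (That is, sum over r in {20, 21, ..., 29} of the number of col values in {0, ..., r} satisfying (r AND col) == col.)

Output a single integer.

Answer: 96

Derivation:
r20=10100 pc2: +4 =4
r21=10101 pc3: +8 =12
r22=10110 pc3: +8 =20
r23=10111 pc4: +16 =36
r24=11000 pc2: +4 =40
r25=11001 pc3: +8 =48
r26=11010 pc3: +8 =56
r27=11011 pc4: +16 =72
r28=11100 pc3: +8 =80
r29=11101 pc4: +16 =96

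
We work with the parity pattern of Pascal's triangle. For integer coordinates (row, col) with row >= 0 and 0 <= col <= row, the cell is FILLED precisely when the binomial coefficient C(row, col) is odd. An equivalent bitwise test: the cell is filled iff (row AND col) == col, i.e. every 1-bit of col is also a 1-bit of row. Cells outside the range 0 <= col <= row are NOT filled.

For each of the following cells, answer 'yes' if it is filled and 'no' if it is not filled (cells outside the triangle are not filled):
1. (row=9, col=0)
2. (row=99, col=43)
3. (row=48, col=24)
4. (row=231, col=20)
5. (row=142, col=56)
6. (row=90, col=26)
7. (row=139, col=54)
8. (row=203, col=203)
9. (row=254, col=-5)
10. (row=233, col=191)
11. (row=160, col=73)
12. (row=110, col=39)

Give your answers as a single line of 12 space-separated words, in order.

(9,0): row=0b1001, col=0b0, row AND col = 0b0 = 0; 0 == 0 -> filled
(99,43): row=0b1100011, col=0b101011, row AND col = 0b100011 = 35; 35 != 43 -> empty
(48,24): row=0b110000, col=0b11000, row AND col = 0b10000 = 16; 16 != 24 -> empty
(231,20): row=0b11100111, col=0b10100, row AND col = 0b100 = 4; 4 != 20 -> empty
(142,56): row=0b10001110, col=0b111000, row AND col = 0b1000 = 8; 8 != 56 -> empty
(90,26): row=0b1011010, col=0b11010, row AND col = 0b11010 = 26; 26 == 26 -> filled
(139,54): row=0b10001011, col=0b110110, row AND col = 0b10 = 2; 2 != 54 -> empty
(203,203): row=0b11001011, col=0b11001011, row AND col = 0b11001011 = 203; 203 == 203 -> filled
(254,-5): col outside [0, 254] -> not filled
(233,191): row=0b11101001, col=0b10111111, row AND col = 0b10101001 = 169; 169 != 191 -> empty
(160,73): row=0b10100000, col=0b1001001, row AND col = 0b0 = 0; 0 != 73 -> empty
(110,39): row=0b1101110, col=0b100111, row AND col = 0b100110 = 38; 38 != 39 -> empty

Answer: yes no no no no yes no yes no no no no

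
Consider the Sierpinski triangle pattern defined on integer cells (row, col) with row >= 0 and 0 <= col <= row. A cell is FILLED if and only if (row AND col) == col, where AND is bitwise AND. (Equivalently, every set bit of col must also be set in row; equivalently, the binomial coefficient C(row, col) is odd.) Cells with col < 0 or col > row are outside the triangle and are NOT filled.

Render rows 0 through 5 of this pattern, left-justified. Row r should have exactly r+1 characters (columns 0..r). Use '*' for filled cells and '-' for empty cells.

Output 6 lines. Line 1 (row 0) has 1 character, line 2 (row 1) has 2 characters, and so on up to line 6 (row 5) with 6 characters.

r0=0: *
r1=1: **
r2=10: *-*
r3=11: ****
r4=100: *---*
r5=101: **--**

Answer: *
**
*-*
****
*---*
**--**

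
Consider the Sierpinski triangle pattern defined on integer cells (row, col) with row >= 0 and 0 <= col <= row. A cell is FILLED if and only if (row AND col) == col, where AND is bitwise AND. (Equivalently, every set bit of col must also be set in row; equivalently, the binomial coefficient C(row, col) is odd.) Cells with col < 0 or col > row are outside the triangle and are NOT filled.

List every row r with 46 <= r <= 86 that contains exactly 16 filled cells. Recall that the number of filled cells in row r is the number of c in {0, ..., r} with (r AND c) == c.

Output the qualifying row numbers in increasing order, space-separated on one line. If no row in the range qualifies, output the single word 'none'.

Row r has 2^popcount(r) filled cells, so we need popcount(r) = log2(16) = 4.
Scan r = 46..86 and keep those with exactly 4 one-bits:
r=46=101110 popcount=4 -> KEEP
r=47=101111 popcount=5 -> skip
r=48=110000 popcount=2 -> skip
r=49=110001 popcount=3 -> skip
r=50=110010 popcount=3 -> skip
r=51=110011 popcount=4 -> KEEP
r=52=110100 popcount=3 -> skip
r=53=110101 popcount=4 -> KEEP
r=54=110110 popcount=4 -> KEEP
r=55=110111 popcount=5 -> skip
r=56=111000 popcount=3 -> skip
r=57=111001 popcount=4 -> KEEP
r=58=111010 popcount=4 -> KEEP
r=59=111011 popcount=5 -> skip
r=60=111100 popcount=4 -> KEEP
r=61=111101 popcount=5 -> skip
r=62=111110 popcount=5 -> skip
r=63=111111 popcount=6 -> skip
r=64=1000000 popcount=1 -> skip
r=65=1000001 popcount=2 -> skip
r=66=1000010 popcount=2 -> skip
r=67=1000011 popcount=3 -> skip
r=68=1000100 popcount=2 -> skip
r=69=1000101 popcount=3 -> skip
r=70=1000110 popcount=3 -> skip
r=71=1000111 popcount=4 -> KEEP
r=72=1001000 popcount=2 -> skip
r=73=1001001 popcount=3 -> skip
r=74=1001010 popcount=3 -> skip
r=75=1001011 popcount=4 -> KEEP
r=76=1001100 popcount=3 -> skip
r=77=1001101 popcount=4 -> KEEP
r=78=1001110 popcount=4 -> KEEP
r=79=1001111 popcount=5 -> skip
r=80=1010000 popcount=2 -> skip
r=81=1010001 popcount=3 -> skip
r=82=1010010 popcount=3 -> skip
r=83=1010011 popcount=4 -> KEEP
r=84=1010100 popcount=3 -> skip
r=85=1010101 popcount=4 -> KEEP
r=86=1010110 popcount=4 -> KEEP
Kept rows: 46 51 53 54 57 58 60 71 75 77 78 83 85 86

Answer: 46 51 53 54 57 58 60 71 75 77 78 83 85 86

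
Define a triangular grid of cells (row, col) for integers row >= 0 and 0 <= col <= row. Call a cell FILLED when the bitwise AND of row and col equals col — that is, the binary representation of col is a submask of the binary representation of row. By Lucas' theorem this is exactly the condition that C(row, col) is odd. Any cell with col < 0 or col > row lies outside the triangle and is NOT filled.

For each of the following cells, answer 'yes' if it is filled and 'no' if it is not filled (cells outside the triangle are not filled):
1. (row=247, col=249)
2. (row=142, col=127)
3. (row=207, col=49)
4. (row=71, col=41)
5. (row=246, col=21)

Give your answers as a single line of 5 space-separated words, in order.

(247,249): col outside [0, 247] -> not filled
(142,127): row=0b10001110, col=0b1111111, row AND col = 0b1110 = 14; 14 != 127 -> empty
(207,49): row=0b11001111, col=0b110001, row AND col = 0b1 = 1; 1 != 49 -> empty
(71,41): row=0b1000111, col=0b101001, row AND col = 0b1 = 1; 1 != 41 -> empty
(246,21): row=0b11110110, col=0b10101, row AND col = 0b10100 = 20; 20 != 21 -> empty

Answer: no no no no no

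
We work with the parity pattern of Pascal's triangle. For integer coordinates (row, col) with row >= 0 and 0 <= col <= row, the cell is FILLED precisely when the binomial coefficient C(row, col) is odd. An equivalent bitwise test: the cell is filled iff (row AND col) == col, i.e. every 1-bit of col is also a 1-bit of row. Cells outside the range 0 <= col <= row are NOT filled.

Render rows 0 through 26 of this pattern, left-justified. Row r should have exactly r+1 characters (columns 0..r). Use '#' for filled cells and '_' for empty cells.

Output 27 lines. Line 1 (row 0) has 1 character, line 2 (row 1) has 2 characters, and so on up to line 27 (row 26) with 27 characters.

Answer: #
##
#_#
####
#___#
##__##
#_#_#_#
########
#_______#
##______##
#_#_____#_#
####____####
#___#___#___#
##__##__##__##
#_#_#_#_#_#_#_#
################
#_______________#
##______________##
#_#_____________#_#
####____________####
#___#___________#___#
##__##__________##__##
#_#_#_#_________#_#_#_#
########________########
#_______#_______#_______#
##______##______##______##
#_#_____#_#_____#_#_____#_#

Derivation:
r0=0: #
r1=1: ##
r2=10: #_#
r3=11: ####
r4=100: #___#
r5=101: ##__##
r6=110: #_#_#_#
r7=111: ########
r8=1000: #_______#
r9=1001: ##______##
r10=1010: #_#_____#_#
r11=1011: ####____####
r12=1100: #___#___#___#
r13=1101: ##__##__##__##
r14=1110: #_#_#_#_#_#_#_#
r15=1111: ################
r16=10000: #_______________#
r17=10001: ##______________##
r18=10010: #_#_____________#_#
r19=10011: ####____________####
r20=10100: #___#___________#___#
r21=10101: ##__##__________##__##
r22=10110: #_#_#_#_________#_#_#_#
r23=10111: ########________########
r24=11000: #_______#_______#_______#
r25=11001: ##______##______##______##
r26=11010: #_#_____#_#_____#_#_____#_#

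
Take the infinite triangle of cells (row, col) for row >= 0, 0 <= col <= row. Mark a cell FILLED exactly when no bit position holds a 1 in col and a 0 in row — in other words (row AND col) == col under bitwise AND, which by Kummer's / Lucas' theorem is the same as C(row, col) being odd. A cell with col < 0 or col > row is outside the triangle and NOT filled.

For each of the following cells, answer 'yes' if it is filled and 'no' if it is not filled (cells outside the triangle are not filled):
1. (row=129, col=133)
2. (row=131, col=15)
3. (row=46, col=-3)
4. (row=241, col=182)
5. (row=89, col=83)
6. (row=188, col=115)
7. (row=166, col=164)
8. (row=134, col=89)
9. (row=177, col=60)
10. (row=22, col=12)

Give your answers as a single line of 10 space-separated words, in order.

Answer: no no no no no no yes no no no

Derivation:
(129,133): col outside [0, 129] -> not filled
(131,15): row=0b10000011, col=0b1111, row AND col = 0b11 = 3; 3 != 15 -> empty
(46,-3): col outside [0, 46] -> not filled
(241,182): row=0b11110001, col=0b10110110, row AND col = 0b10110000 = 176; 176 != 182 -> empty
(89,83): row=0b1011001, col=0b1010011, row AND col = 0b1010001 = 81; 81 != 83 -> empty
(188,115): row=0b10111100, col=0b1110011, row AND col = 0b110000 = 48; 48 != 115 -> empty
(166,164): row=0b10100110, col=0b10100100, row AND col = 0b10100100 = 164; 164 == 164 -> filled
(134,89): row=0b10000110, col=0b1011001, row AND col = 0b0 = 0; 0 != 89 -> empty
(177,60): row=0b10110001, col=0b111100, row AND col = 0b110000 = 48; 48 != 60 -> empty
(22,12): row=0b10110, col=0b1100, row AND col = 0b100 = 4; 4 != 12 -> empty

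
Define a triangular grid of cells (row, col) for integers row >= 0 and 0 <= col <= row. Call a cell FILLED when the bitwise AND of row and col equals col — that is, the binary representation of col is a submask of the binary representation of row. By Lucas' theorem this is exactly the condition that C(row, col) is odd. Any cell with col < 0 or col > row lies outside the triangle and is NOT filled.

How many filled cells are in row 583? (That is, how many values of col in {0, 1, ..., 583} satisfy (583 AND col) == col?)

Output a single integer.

583 in binary = 1001000111
popcount(583) = number of 1-bits in 1001000111 = 5
A col c satisfies (583 AND c) == c iff every set bit of c is also set in 583; each of the 5 set bits of 583 can independently be on or off in c.
count = 2^5 = 32

Answer: 32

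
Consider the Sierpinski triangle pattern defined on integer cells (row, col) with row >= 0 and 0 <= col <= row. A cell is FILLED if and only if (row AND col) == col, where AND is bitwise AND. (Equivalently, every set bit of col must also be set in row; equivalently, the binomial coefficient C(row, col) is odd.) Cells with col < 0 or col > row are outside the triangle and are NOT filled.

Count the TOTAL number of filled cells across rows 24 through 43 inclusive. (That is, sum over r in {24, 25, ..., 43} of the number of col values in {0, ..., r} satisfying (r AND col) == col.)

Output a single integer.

r24=11000 pc2: +4 =4
r25=11001 pc3: +8 =12
r26=11010 pc3: +8 =20
r27=11011 pc4: +16 =36
r28=11100 pc3: +8 =44
r29=11101 pc4: +16 =60
r30=11110 pc4: +16 =76
r31=11111 pc5: +32 =108
r32=100000 pc1: +2 =110
r33=100001 pc2: +4 =114
r34=100010 pc2: +4 =118
r35=100011 pc3: +8 =126
r36=100100 pc2: +4 =130
r37=100101 pc3: +8 =138
r38=100110 pc3: +8 =146
r39=100111 pc4: +16 =162
r40=101000 pc2: +4 =166
r41=101001 pc3: +8 =174
r42=101010 pc3: +8 =182
r43=101011 pc4: +16 =198

Answer: 198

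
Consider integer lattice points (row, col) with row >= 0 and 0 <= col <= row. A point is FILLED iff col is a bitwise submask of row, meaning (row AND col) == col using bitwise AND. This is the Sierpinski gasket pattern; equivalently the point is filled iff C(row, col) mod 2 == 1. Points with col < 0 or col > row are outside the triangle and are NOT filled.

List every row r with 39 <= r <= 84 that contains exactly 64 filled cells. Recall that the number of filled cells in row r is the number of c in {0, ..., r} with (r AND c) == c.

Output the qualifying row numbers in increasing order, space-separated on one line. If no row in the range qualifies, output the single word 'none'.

Row r has 2^popcount(r) filled cells, so we need popcount(r) = log2(64) = 6.
Scan r = 39..84 and keep those with exactly 6 one-bits:
r=39=100111 popcount=4 -> skip
r=40=101000 popcount=2 -> skip
r=41=101001 popcount=3 -> skip
r=42=101010 popcount=3 -> skip
r=43=101011 popcount=4 -> skip
r=44=101100 popcount=3 -> skip
r=45=101101 popcount=4 -> skip
r=46=101110 popcount=4 -> skip
r=47=101111 popcount=5 -> skip
r=48=110000 popcount=2 -> skip
r=49=110001 popcount=3 -> skip
r=50=110010 popcount=3 -> skip
r=51=110011 popcount=4 -> skip
r=52=110100 popcount=3 -> skip
r=53=110101 popcount=4 -> skip
r=54=110110 popcount=4 -> skip
r=55=110111 popcount=5 -> skip
r=56=111000 popcount=3 -> skip
r=57=111001 popcount=4 -> skip
r=58=111010 popcount=4 -> skip
r=59=111011 popcount=5 -> skip
r=60=111100 popcount=4 -> skip
r=61=111101 popcount=5 -> skip
r=62=111110 popcount=5 -> skip
r=63=111111 popcount=6 -> KEEP
r=64=1000000 popcount=1 -> skip
r=65=1000001 popcount=2 -> skip
r=66=1000010 popcount=2 -> skip
r=67=1000011 popcount=3 -> skip
r=68=1000100 popcount=2 -> skip
r=69=1000101 popcount=3 -> skip
r=70=1000110 popcount=3 -> skip
r=71=1000111 popcount=4 -> skip
r=72=1001000 popcount=2 -> skip
r=73=1001001 popcount=3 -> skip
r=74=1001010 popcount=3 -> skip
r=75=1001011 popcount=4 -> skip
r=76=1001100 popcount=3 -> skip
r=77=1001101 popcount=4 -> skip
r=78=1001110 popcount=4 -> skip
r=79=1001111 popcount=5 -> skip
r=80=1010000 popcount=2 -> skip
r=81=1010001 popcount=3 -> skip
r=82=1010010 popcount=3 -> skip
r=83=1010011 popcount=4 -> skip
r=84=1010100 popcount=3 -> skip
Kept rows: 63

Answer: 63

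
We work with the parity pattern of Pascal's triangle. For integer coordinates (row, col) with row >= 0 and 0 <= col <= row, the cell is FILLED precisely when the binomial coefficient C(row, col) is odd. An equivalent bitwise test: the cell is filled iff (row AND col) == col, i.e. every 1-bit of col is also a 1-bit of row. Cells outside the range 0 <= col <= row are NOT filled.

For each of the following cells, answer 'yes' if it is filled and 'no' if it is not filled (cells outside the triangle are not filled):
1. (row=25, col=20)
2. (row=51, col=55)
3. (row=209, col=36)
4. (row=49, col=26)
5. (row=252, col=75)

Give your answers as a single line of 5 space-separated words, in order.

(25,20): row=0b11001, col=0b10100, row AND col = 0b10000 = 16; 16 != 20 -> empty
(51,55): col outside [0, 51] -> not filled
(209,36): row=0b11010001, col=0b100100, row AND col = 0b0 = 0; 0 != 36 -> empty
(49,26): row=0b110001, col=0b11010, row AND col = 0b10000 = 16; 16 != 26 -> empty
(252,75): row=0b11111100, col=0b1001011, row AND col = 0b1001000 = 72; 72 != 75 -> empty

Answer: no no no no no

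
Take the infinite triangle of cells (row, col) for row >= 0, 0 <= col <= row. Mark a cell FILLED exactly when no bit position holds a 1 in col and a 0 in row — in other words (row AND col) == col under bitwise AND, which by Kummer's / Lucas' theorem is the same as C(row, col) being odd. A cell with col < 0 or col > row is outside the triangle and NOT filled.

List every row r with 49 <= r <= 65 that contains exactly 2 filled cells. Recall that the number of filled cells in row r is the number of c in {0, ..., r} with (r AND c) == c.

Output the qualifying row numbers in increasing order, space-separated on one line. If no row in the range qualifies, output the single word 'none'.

Row r has 2^popcount(r) filled cells, so we need popcount(r) = log2(2) = 1.
Scan r = 49..65 and keep those with exactly 1 one-bits:
r=49=110001 popcount=3 -> skip
r=50=110010 popcount=3 -> skip
r=51=110011 popcount=4 -> skip
r=52=110100 popcount=3 -> skip
r=53=110101 popcount=4 -> skip
r=54=110110 popcount=4 -> skip
r=55=110111 popcount=5 -> skip
r=56=111000 popcount=3 -> skip
r=57=111001 popcount=4 -> skip
r=58=111010 popcount=4 -> skip
r=59=111011 popcount=5 -> skip
r=60=111100 popcount=4 -> skip
r=61=111101 popcount=5 -> skip
r=62=111110 popcount=5 -> skip
r=63=111111 popcount=6 -> skip
r=64=1000000 popcount=1 -> KEEP
r=65=1000001 popcount=2 -> skip
Kept rows: 64

Answer: 64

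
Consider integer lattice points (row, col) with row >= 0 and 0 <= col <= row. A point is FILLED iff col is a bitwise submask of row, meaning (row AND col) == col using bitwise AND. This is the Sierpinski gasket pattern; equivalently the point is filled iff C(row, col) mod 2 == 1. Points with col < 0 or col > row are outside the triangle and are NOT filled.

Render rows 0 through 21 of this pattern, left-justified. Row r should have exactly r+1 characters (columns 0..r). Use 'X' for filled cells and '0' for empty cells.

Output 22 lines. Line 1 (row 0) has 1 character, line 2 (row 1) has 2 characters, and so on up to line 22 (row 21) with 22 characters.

Answer: X
XX
X0X
XXXX
X000X
XX00XX
X0X0X0X
XXXXXXXX
X0000000X
XX000000XX
X0X00000X0X
XXXX0000XXXX
X000X000X000X
XX00XX00XX00XX
X0X0X0X0X0X0X0X
XXXXXXXXXXXXXXXX
X000000000000000X
XX00000000000000XX
X0X0000000000000X0X
XXXX000000000000XXXX
X000X00000000000X000X
XX00XX0000000000XX00XX

Derivation:
r0=0: X
r1=1: XX
r2=10: X0X
r3=11: XXXX
r4=100: X000X
r5=101: XX00XX
r6=110: X0X0X0X
r7=111: XXXXXXXX
r8=1000: X0000000X
r9=1001: XX000000XX
r10=1010: X0X00000X0X
r11=1011: XXXX0000XXXX
r12=1100: X000X000X000X
r13=1101: XX00XX00XX00XX
r14=1110: X0X0X0X0X0X0X0X
r15=1111: XXXXXXXXXXXXXXXX
r16=10000: X000000000000000X
r17=10001: XX00000000000000XX
r18=10010: X0X0000000000000X0X
r19=10011: XXXX000000000000XXXX
r20=10100: X000X00000000000X000X
r21=10101: XX00XX0000000000XX00XX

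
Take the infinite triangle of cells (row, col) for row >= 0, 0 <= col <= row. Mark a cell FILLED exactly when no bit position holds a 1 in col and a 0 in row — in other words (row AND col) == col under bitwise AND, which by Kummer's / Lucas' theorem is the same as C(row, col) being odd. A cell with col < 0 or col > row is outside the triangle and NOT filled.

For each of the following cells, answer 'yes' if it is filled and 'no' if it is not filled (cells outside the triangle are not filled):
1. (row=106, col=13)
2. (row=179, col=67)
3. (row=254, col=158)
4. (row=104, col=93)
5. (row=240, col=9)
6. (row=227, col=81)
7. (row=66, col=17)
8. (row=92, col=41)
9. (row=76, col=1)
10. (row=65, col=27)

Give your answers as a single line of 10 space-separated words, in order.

(106,13): row=0b1101010, col=0b1101, row AND col = 0b1000 = 8; 8 != 13 -> empty
(179,67): row=0b10110011, col=0b1000011, row AND col = 0b11 = 3; 3 != 67 -> empty
(254,158): row=0b11111110, col=0b10011110, row AND col = 0b10011110 = 158; 158 == 158 -> filled
(104,93): row=0b1101000, col=0b1011101, row AND col = 0b1001000 = 72; 72 != 93 -> empty
(240,9): row=0b11110000, col=0b1001, row AND col = 0b0 = 0; 0 != 9 -> empty
(227,81): row=0b11100011, col=0b1010001, row AND col = 0b1000001 = 65; 65 != 81 -> empty
(66,17): row=0b1000010, col=0b10001, row AND col = 0b0 = 0; 0 != 17 -> empty
(92,41): row=0b1011100, col=0b101001, row AND col = 0b1000 = 8; 8 != 41 -> empty
(76,1): row=0b1001100, col=0b1, row AND col = 0b0 = 0; 0 != 1 -> empty
(65,27): row=0b1000001, col=0b11011, row AND col = 0b1 = 1; 1 != 27 -> empty

Answer: no no yes no no no no no no no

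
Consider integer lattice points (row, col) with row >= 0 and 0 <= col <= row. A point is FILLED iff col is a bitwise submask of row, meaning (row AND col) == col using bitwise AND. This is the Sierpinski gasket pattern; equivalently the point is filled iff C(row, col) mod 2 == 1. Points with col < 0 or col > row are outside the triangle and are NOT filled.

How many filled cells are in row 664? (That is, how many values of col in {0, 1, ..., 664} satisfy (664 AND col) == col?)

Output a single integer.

664 in binary = 1010011000
popcount(664) = number of 1-bits in 1010011000 = 4
A col c satisfies (664 AND c) == c iff every set bit of c is also set in 664; each of the 4 set bits of 664 can independently be on or off in c.
count = 2^4 = 16

Answer: 16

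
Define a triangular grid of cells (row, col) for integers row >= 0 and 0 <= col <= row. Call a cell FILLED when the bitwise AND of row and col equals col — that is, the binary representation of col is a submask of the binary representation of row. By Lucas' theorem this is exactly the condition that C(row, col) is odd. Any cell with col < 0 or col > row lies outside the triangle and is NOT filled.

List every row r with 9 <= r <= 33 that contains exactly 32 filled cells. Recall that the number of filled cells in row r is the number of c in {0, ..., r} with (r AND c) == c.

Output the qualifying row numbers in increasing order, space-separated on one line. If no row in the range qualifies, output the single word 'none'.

Row r has 2^popcount(r) filled cells, so we need popcount(r) = log2(32) = 5.
Scan r = 9..33 and keep those with exactly 5 one-bits:
r=9=1001 popcount=2 -> skip
r=10=1010 popcount=2 -> skip
r=11=1011 popcount=3 -> skip
r=12=1100 popcount=2 -> skip
r=13=1101 popcount=3 -> skip
r=14=1110 popcount=3 -> skip
r=15=1111 popcount=4 -> skip
r=16=10000 popcount=1 -> skip
r=17=10001 popcount=2 -> skip
r=18=10010 popcount=2 -> skip
r=19=10011 popcount=3 -> skip
r=20=10100 popcount=2 -> skip
r=21=10101 popcount=3 -> skip
r=22=10110 popcount=3 -> skip
r=23=10111 popcount=4 -> skip
r=24=11000 popcount=2 -> skip
r=25=11001 popcount=3 -> skip
r=26=11010 popcount=3 -> skip
r=27=11011 popcount=4 -> skip
r=28=11100 popcount=3 -> skip
r=29=11101 popcount=4 -> skip
r=30=11110 popcount=4 -> skip
r=31=11111 popcount=5 -> KEEP
r=32=100000 popcount=1 -> skip
r=33=100001 popcount=2 -> skip
Kept rows: 31

Answer: 31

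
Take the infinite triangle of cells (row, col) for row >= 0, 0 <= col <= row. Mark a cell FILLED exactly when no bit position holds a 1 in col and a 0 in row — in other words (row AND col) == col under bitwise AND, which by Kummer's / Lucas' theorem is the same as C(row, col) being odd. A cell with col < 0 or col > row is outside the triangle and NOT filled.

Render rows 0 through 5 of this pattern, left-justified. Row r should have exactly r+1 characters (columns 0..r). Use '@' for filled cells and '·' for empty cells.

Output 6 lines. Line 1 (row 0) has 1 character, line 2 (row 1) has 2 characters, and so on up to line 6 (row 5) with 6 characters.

r0=0: @
r1=1: @@
r2=10: @·@
r3=11: @@@@
r4=100: @···@
r5=101: @@··@@

Answer: @
@@
@·@
@@@@
@···@
@@··@@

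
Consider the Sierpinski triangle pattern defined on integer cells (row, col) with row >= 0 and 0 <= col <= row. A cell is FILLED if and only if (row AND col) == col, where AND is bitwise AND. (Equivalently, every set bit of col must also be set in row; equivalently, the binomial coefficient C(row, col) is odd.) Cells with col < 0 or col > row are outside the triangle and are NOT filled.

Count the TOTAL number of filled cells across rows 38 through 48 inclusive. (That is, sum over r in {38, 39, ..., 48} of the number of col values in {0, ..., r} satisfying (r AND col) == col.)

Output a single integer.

Answer: 136

Derivation:
r38=100110 pc3: +8 =8
r39=100111 pc4: +16 =24
r40=101000 pc2: +4 =28
r41=101001 pc3: +8 =36
r42=101010 pc3: +8 =44
r43=101011 pc4: +16 =60
r44=101100 pc3: +8 =68
r45=101101 pc4: +16 =84
r46=101110 pc4: +16 =100
r47=101111 pc5: +32 =132
r48=110000 pc2: +4 =136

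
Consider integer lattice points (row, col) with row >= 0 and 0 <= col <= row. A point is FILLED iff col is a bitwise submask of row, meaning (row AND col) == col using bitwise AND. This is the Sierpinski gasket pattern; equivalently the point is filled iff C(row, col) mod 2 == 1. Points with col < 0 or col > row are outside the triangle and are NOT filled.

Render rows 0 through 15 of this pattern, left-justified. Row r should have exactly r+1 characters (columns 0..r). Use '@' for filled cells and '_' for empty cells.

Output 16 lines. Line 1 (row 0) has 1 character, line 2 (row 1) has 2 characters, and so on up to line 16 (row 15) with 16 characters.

r0=0: @
r1=1: @@
r2=10: @_@
r3=11: @@@@
r4=100: @___@
r5=101: @@__@@
r6=110: @_@_@_@
r7=111: @@@@@@@@
r8=1000: @_______@
r9=1001: @@______@@
r10=1010: @_@_____@_@
r11=1011: @@@@____@@@@
r12=1100: @___@___@___@
r13=1101: @@__@@__@@__@@
r14=1110: @_@_@_@_@_@_@_@
r15=1111: @@@@@@@@@@@@@@@@

Answer: @
@@
@_@
@@@@
@___@
@@__@@
@_@_@_@
@@@@@@@@
@_______@
@@______@@
@_@_____@_@
@@@@____@@@@
@___@___@___@
@@__@@__@@__@@
@_@_@_@_@_@_@_@
@@@@@@@@@@@@@@@@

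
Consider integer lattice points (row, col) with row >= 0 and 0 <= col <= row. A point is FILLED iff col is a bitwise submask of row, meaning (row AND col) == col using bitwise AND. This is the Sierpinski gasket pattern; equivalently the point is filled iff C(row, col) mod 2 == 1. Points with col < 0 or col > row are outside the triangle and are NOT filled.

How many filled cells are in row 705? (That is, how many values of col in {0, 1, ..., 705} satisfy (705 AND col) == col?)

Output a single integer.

Answer: 16

Derivation:
705 in binary = 1011000001
popcount(705) = number of 1-bits in 1011000001 = 4
A col c satisfies (705 AND c) == c iff every set bit of c is also set in 705; each of the 4 set bits of 705 can independently be on or off in c.
count = 2^4 = 16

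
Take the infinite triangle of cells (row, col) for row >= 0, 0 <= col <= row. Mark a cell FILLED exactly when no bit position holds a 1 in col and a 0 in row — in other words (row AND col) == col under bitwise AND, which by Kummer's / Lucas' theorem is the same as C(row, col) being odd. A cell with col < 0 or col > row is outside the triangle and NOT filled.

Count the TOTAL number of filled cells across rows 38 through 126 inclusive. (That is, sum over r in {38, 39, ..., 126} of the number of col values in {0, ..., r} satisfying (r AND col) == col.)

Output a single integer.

Answer: 1786

Derivation:
r38=100110 pc3: +8 =8
r39=100111 pc4: +16 =24
r40=101000 pc2: +4 =28
r41=101001 pc3: +8 =36
r42=101010 pc3: +8 =44
r43=101011 pc4: +16 =60
r44=101100 pc3: +8 =68
r45=101101 pc4: +16 =84
r46=101110 pc4: +16 =100
r47=101111 pc5: +32 =132
r48=110000 pc2: +4 =136
r49=110001 pc3: +8 =144
r50=110010 pc3: +8 =152
r51=110011 pc4: +16 =168
r52=110100 pc3: +8 =176
r53=110101 pc4: +16 =192
r54=110110 pc4: +16 =208
r55=110111 pc5: +32 =240
r56=111000 pc3: +8 =248
r57=111001 pc4: +16 =264
r58=111010 pc4: +16 =280
r59=111011 pc5: +32 =312
r60=111100 pc4: +16 =328
r61=111101 pc5: +32 =360
r62=111110 pc5: +32 =392
r63=111111 pc6: +64 =456
r64=1000000 pc1: +2 =458
r65=1000001 pc2: +4 =462
r66=1000010 pc2: +4 =466
r67=1000011 pc3: +8 =474
r68=1000100 pc2: +4 =478
r69=1000101 pc3: +8 =486
r70=1000110 pc3: +8 =494
r71=1000111 pc4: +16 =510
r72=1001000 pc2: +4 =514
r73=1001001 pc3: +8 =522
r74=1001010 pc3: +8 =530
r75=1001011 pc4: +16 =546
r76=1001100 pc3: +8 =554
r77=1001101 pc4: +16 =570
r78=1001110 pc4: +16 =586
r79=1001111 pc5: +32 =618
r80=1010000 pc2: +4 =622
r81=1010001 pc3: +8 =630
r82=1010010 pc3: +8 =638
r83=1010011 pc4: +16 =654
r84=1010100 pc3: +8 =662
r85=1010101 pc4: +16 =678
r86=1010110 pc4: +16 =694
r87=1010111 pc5: +32 =726
r88=1011000 pc3: +8 =734
r89=1011001 pc4: +16 =750
r90=1011010 pc4: +16 =766
r91=1011011 pc5: +32 =798
r92=1011100 pc4: +16 =814
r93=1011101 pc5: +32 =846
r94=1011110 pc5: +32 =878
r95=1011111 pc6: +64 =942
r96=1100000 pc2: +4 =946
r97=1100001 pc3: +8 =954
r98=1100010 pc3: +8 =962
r99=1100011 pc4: +16 =978
r100=1100100 pc3: +8 =986
r101=1100101 pc4: +16 =1002
r102=1100110 pc4: +16 =1018
r103=1100111 pc5: +32 =1050
r104=1101000 pc3: +8 =1058
r105=1101001 pc4: +16 =1074
r106=1101010 pc4: +16 =1090
r107=1101011 pc5: +32 =1122
r108=1101100 pc4: +16 =1138
r109=1101101 pc5: +32 =1170
r110=1101110 pc5: +32 =1202
r111=1101111 pc6: +64 =1266
r112=1110000 pc3: +8 =1274
r113=1110001 pc4: +16 =1290
r114=1110010 pc4: +16 =1306
r115=1110011 pc5: +32 =1338
r116=1110100 pc4: +16 =1354
r117=1110101 pc5: +32 =1386
r118=1110110 pc5: +32 =1418
r119=1110111 pc6: +64 =1482
r120=1111000 pc4: +16 =1498
r121=1111001 pc5: +32 =1530
r122=1111010 pc5: +32 =1562
r123=1111011 pc6: +64 =1626
r124=1111100 pc5: +32 =1658
r125=1111101 pc6: +64 =1722
r126=1111110 pc6: +64 =1786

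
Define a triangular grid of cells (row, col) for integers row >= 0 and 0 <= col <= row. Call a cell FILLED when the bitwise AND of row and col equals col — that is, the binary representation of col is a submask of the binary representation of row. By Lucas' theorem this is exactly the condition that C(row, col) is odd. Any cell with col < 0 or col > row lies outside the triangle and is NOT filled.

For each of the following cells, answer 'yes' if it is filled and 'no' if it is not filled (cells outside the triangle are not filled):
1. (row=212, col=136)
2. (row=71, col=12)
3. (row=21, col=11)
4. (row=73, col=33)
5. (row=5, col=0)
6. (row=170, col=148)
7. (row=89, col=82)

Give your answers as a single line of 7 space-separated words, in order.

Answer: no no no no yes no no

Derivation:
(212,136): row=0b11010100, col=0b10001000, row AND col = 0b10000000 = 128; 128 != 136 -> empty
(71,12): row=0b1000111, col=0b1100, row AND col = 0b100 = 4; 4 != 12 -> empty
(21,11): row=0b10101, col=0b1011, row AND col = 0b1 = 1; 1 != 11 -> empty
(73,33): row=0b1001001, col=0b100001, row AND col = 0b1 = 1; 1 != 33 -> empty
(5,0): row=0b101, col=0b0, row AND col = 0b0 = 0; 0 == 0 -> filled
(170,148): row=0b10101010, col=0b10010100, row AND col = 0b10000000 = 128; 128 != 148 -> empty
(89,82): row=0b1011001, col=0b1010010, row AND col = 0b1010000 = 80; 80 != 82 -> empty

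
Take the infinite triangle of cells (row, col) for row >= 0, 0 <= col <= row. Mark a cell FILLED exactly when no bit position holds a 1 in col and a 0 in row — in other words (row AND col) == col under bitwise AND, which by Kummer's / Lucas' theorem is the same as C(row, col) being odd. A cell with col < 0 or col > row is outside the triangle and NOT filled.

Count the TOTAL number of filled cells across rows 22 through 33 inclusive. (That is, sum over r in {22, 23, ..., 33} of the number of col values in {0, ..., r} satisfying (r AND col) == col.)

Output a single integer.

Answer: 138

Derivation:
r22=10110 pc3: +8 =8
r23=10111 pc4: +16 =24
r24=11000 pc2: +4 =28
r25=11001 pc3: +8 =36
r26=11010 pc3: +8 =44
r27=11011 pc4: +16 =60
r28=11100 pc3: +8 =68
r29=11101 pc4: +16 =84
r30=11110 pc4: +16 =100
r31=11111 pc5: +32 =132
r32=100000 pc1: +2 =134
r33=100001 pc2: +4 =138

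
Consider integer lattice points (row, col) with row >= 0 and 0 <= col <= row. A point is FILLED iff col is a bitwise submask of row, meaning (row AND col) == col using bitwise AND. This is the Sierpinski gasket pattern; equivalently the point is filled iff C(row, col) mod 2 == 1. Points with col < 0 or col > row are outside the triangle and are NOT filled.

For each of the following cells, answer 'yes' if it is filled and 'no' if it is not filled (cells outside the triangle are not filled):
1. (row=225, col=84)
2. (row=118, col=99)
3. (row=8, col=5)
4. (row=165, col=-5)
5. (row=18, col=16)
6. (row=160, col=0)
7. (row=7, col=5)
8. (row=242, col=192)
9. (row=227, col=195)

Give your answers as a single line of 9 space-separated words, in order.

(225,84): row=0b11100001, col=0b1010100, row AND col = 0b1000000 = 64; 64 != 84 -> empty
(118,99): row=0b1110110, col=0b1100011, row AND col = 0b1100010 = 98; 98 != 99 -> empty
(8,5): row=0b1000, col=0b101, row AND col = 0b0 = 0; 0 != 5 -> empty
(165,-5): col outside [0, 165] -> not filled
(18,16): row=0b10010, col=0b10000, row AND col = 0b10000 = 16; 16 == 16 -> filled
(160,0): row=0b10100000, col=0b0, row AND col = 0b0 = 0; 0 == 0 -> filled
(7,5): row=0b111, col=0b101, row AND col = 0b101 = 5; 5 == 5 -> filled
(242,192): row=0b11110010, col=0b11000000, row AND col = 0b11000000 = 192; 192 == 192 -> filled
(227,195): row=0b11100011, col=0b11000011, row AND col = 0b11000011 = 195; 195 == 195 -> filled

Answer: no no no no yes yes yes yes yes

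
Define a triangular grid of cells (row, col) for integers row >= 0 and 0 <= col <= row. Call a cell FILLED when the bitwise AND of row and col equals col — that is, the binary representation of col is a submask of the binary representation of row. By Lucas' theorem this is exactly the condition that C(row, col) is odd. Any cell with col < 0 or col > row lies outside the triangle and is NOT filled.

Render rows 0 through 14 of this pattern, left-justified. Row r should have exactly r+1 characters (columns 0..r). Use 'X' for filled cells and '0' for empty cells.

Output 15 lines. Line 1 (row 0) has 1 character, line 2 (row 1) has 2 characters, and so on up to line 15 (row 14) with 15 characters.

r0=0: X
r1=1: XX
r2=10: X0X
r3=11: XXXX
r4=100: X000X
r5=101: XX00XX
r6=110: X0X0X0X
r7=111: XXXXXXXX
r8=1000: X0000000X
r9=1001: XX000000XX
r10=1010: X0X00000X0X
r11=1011: XXXX0000XXXX
r12=1100: X000X000X000X
r13=1101: XX00XX00XX00XX
r14=1110: X0X0X0X0X0X0X0X

Answer: X
XX
X0X
XXXX
X000X
XX00XX
X0X0X0X
XXXXXXXX
X0000000X
XX000000XX
X0X00000X0X
XXXX0000XXXX
X000X000X000X
XX00XX00XX00XX
X0X0X0X0X0X0X0X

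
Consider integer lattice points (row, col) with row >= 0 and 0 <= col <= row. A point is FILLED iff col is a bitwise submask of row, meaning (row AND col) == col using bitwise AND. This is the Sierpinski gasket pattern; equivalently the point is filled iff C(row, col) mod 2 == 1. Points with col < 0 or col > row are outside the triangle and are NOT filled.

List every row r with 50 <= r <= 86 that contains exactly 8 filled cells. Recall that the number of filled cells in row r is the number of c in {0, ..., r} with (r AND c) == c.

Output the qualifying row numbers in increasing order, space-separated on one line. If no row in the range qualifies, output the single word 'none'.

Answer: 50 52 56 67 69 70 73 74 76 81 82 84

Derivation:
Row r has 2^popcount(r) filled cells, so we need popcount(r) = log2(8) = 3.
Scan r = 50..86 and keep those with exactly 3 one-bits:
r=50=110010 popcount=3 -> KEEP
r=51=110011 popcount=4 -> skip
r=52=110100 popcount=3 -> KEEP
r=53=110101 popcount=4 -> skip
r=54=110110 popcount=4 -> skip
r=55=110111 popcount=5 -> skip
r=56=111000 popcount=3 -> KEEP
r=57=111001 popcount=4 -> skip
r=58=111010 popcount=4 -> skip
r=59=111011 popcount=5 -> skip
r=60=111100 popcount=4 -> skip
r=61=111101 popcount=5 -> skip
r=62=111110 popcount=5 -> skip
r=63=111111 popcount=6 -> skip
r=64=1000000 popcount=1 -> skip
r=65=1000001 popcount=2 -> skip
r=66=1000010 popcount=2 -> skip
r=67=1000011 popcount=3 -> KEEP
r=68=1000100 popcount=2 -> skip
r=69=1000101 popcount=3 -> KEEP
r=70=1000110 popcount=3 -> KEEP
r=71=1000111 popcount=4 -> skip
r=72=1001000 popcount=2 -> skip
r=73=1001001 popcount=3 -> KEEP
r=74=1001010 popcount=3 -> KEEP
r=75=1001011 popcount=4 -> skip
r=76=1001100 popcount=3 -> KEEP
r=77=1001101 popcount=4 -> skip
r=78=1001110 popcount=4 -> skip
r=79=1001111 popcount=5 -> skip
r=80=1010000 popcount=2 -> skip
r=81=1010001 popcount=3 -> KEEP
r=82=1010010 popcount=3 -> KEEP
r=83=1010011 popcount=4 -> skip
r=84=1010100 popcount=3 -> KEEP
r=85=1010101 popcount=4 -> skip
r=86=1010110 popcount=4 -> skip
Kept rows: 50 52 56 67 69 70 73 74 76 81 82 84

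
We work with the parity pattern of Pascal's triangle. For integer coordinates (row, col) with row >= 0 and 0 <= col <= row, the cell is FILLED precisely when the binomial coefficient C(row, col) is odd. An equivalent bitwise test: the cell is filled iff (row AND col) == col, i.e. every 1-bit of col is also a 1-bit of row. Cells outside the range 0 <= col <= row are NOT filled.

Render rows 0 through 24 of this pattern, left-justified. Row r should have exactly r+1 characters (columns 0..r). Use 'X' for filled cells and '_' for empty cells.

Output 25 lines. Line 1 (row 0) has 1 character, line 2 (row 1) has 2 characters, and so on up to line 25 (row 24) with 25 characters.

Answer: X
XX
X_X
XXXX
X___X
XX__XX
X_X_X_X
XXXXXXXX
X_______X
XX______XX
X_X_____X_X
XXXX____XXXX
X___X___X___X
XX__XX__XX__XX
X_X_X_X_X_X_X_X
XXXXXXXXXXXXXXXX
X_______________X
XX______________XX
X_X_____________X_X
XXXX____________XXXX
X___X___________X___X
XX__XX__________XX__XX
X_X_X_X_________X_X_X_X
XXXXXXXX________XXXXXXXX
X_______X_______X_______X

Derivation:
r0=0: X
r1=1: XX
r2=10: X_X
r3=11: XXXX
r4=100: X___X
r5=101: XX__XX
r6=110: X_X_X_X
r7=111: XXXXXXXX
r8=1000: X_______X
r9=1001: XX______XX
r10=1010: X_X_____X_X
r11=1011: XXXX____XXXX
r12=1100: X___X___X___X
r13=1101: XX__XX__XX__XX
r14=1110: X_X_X_X_X_X_X_X
r15=1111: XXXXXXXXXXXXXXXX
r16=10000: X_______________X
r17=10001: XX______________XX
r18=10010: X_X_____________X_X
r19=10011: XXXX____________XXXX
r20=10100: X___X___________X___X
r21=10101: XX__XX__________XX__XX
r22=10110: X_X_X_X_________X_X_X_X
r23=10111: XXXXXXXX________XXXXXXXX
r24=11000: X_______X_______X_______X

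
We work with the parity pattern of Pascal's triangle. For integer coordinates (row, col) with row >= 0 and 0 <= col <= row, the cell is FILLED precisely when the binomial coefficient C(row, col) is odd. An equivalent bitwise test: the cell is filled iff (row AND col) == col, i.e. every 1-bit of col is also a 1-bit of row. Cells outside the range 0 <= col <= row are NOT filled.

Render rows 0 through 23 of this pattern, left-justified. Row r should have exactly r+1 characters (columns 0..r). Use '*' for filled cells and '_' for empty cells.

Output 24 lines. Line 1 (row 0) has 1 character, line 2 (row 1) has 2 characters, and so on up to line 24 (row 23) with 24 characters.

r0=0: *
r1=1: **
r2=10: *_*
r3=11: ****
r4=100: *___*
r5=101: **__**
r6=110: *_*_*_*
r7=111: ********
r8=1000: *_______*
r9=1001: **______**
r10=1010: *_*_____*_*
r11=1011: ****____****
r12=1100: *___*___*___*
r13=1101: **__**__**__**
r14=1110: *_*_*_*_*_*_*_*
r15=1111: ****************
r16=10000: *_______________*
r17=10001: **______________**
r18=10010: *_*_____________*_*
r19=10011: ****____________****
r20=10100: *___*___________*___*
r21=10101: **__**__________**__**
r22=10110: *_*_*_*_________*_*_*_*
r23=10111: ********________********

Answer: *
**
*_*
****
*___*
**__**
*_*_*_*
********
*_______*
**______**
*_*_____*_*
****____****
*___*___*___*
**__**__**__**
*_*_*_*_*_*_*_*
****************
*_______________*
**______________**
*_*_____________*_*
****____________****
*___*___________*___*
**__**__________**__**
*_*_*_*_________*_*_*_*
********________********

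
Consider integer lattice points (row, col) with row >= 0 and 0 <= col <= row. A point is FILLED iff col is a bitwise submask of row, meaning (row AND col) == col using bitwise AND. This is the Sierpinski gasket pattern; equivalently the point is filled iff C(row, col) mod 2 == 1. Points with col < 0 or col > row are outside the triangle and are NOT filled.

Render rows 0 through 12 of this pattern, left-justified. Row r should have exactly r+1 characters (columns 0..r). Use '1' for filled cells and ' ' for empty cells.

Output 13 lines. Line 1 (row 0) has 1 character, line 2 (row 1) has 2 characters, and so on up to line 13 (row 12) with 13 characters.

Answer: 1
11
1 1
1111
1   1
11  11
1 1 1 1
11111111
1       1
11      11
1 1     1 1
1111    1111
1   1   1   1

Derivation:
r0=0: 1
r1=1: 11
r2=10: 1 1
r3=11: 1111
r4=100: 1   1
r5=101: 11  11
r6=110: 1 1 1 1
r7=111: 11111111
r8=1000: 1       1
r9=1001: 11      11
r10=1010: 1 1     1 1
r11=1011: 1111    1111
r12=1100: 1   1   1   1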